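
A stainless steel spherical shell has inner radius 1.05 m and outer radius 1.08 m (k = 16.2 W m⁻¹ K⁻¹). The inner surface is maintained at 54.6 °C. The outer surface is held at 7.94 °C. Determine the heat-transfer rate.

Q = 4πk·ΔT/(1/r₁ − 1/r₂) = 4π × 16.2 × 46.66 / (1/1.05 − 1/1.08) = 3.59×10^5 W

Q = 359 kW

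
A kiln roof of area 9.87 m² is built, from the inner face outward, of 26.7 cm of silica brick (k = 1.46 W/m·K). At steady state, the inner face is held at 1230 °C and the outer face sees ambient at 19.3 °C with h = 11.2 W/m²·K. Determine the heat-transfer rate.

Q = 43.9 kW

Resistance network (inner→outer):
  R_silica brick = L/(kA) = 0.267/(1.46·9.87) = 0.01853 K/W
  R_conv,out = 1/(hA) = 1/(11.2·9.87) = 0.009046 K/W
ΣR = 0.01853 + 0.009046 = 0.02758 K/W
Q = ΔT/ΣR = (1230 °C − 19.3 °C)/0.02758 = 43900 W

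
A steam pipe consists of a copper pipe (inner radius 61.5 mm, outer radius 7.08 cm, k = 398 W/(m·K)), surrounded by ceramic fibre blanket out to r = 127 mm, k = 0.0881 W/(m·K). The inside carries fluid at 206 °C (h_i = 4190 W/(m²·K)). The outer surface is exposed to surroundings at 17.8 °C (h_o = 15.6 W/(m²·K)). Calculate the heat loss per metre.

Treat each layer as a resistance in series:
  R'_conv,in = 1/(2πr h) = 1/(2π·0.0615·4190) = 6.176×10^-4 m·K/W
  R'_copper = ln(0.0708/0.0615)/(2πk) = 0.1408/(2π·398) = 5.631×10^-5 m·K/W
  R'_ceramic fibre blanket = ln(0.127/0.0708)/(2πk) = 0.5843/(2π·0.0881) = 1.056 m·K/W
  R'_conv,out = 1/(2πr h) = 1/(2π·0.127·15.6) = 0.08033 m·K/W
ΣR = 6.176×10^-4 + 5.631×10^-5 + 1.056 + 0.08033 = 1.137 m·K/W
Q' = ΔT/ΣR = (206 °C − 17.8 °C)/1.137 = 166 W/m

Q' = 166 W/m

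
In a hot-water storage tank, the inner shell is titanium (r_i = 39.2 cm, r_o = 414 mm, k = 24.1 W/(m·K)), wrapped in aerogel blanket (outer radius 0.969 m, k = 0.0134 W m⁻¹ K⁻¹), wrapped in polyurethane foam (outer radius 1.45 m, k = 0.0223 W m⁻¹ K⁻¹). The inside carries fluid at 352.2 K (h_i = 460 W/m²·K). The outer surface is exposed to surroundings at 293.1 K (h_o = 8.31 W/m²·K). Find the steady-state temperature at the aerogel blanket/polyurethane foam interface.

Series thermal resistances, inner to outer:
  R_conv,in = 1/(4πr²h) = 1/(4π·0.392²·460) = 0.001126 K/W
  R_titanium = (1/0.392 − 1/0.414)/(4πk) = 0.1356/(4π·24.1) = 4.476×10^-4 K/W
  R_aerogel blanket = (1/0.414 − 1/0.969)/(4πk) = 1.383/(4π·0.0134) = 8.216 K/W
  R_polyurethane foam = (1/0.969 − 1/1.45)/(4πk) = 0.3423/(4π·0.0223) = 1.222 K/W
  R_conv,out = 1/(4πr²h) = 1/(4π·1.45²·8.31) = 0.004555 K/W
ΣR = 0.001126 + 4.476×10^-4 + 8.216 + 1.222 + 0.004555 = 9.444 K/W
Q = ΔT/ΣR = (352.2 K − 293.1 K)/9.444 = 6.258 W
From the inner boundary to the aerogel blanket/polyurethane foam interface, ΣR_partial = 8.218 K/W.
T_interface = T_in − Q·ΣR_partial = 352.2 K − (6.258)(8.218) = 300.8 K

T = 300.8 K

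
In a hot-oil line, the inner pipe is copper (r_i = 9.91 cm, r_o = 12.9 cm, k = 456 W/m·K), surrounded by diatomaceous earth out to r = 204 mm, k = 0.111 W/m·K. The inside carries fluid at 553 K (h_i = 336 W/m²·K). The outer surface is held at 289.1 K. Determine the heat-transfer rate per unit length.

Treat each layer as a resistance in series:
  R'_conv,in = 1/(2πr h) = 1/(2π·0.0991·336) = 0.004780 m·K/W
  R'_copper = ln(0.129/0.0991)/(2πk) = 0.2637/(2π·456) = 9.203×10^-5 m·K/W
  R'_diatomaceous earth = ln(0.204/0.129)/(2πk) = 0.4583/(2π·0.111) = 0.6571 m·K/W
ΣR = 0.004780 + 9.203×10^-5 + 0.6571 = 0.6620 m·K/W
Q' = ΔT/ΣR = (553 K − 289.1 K)/0.6620 = 399 W/m

Q' = 399 W/m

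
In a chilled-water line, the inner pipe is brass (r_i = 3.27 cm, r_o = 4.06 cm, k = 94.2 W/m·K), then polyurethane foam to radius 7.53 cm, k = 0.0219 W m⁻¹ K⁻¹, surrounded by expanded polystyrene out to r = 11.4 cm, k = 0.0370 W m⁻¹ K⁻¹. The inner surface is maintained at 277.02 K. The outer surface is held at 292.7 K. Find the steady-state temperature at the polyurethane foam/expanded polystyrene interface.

Resistance network (inner→outer):
  R'_brass = ln(0.0406/0.0327)/(2πk) = 0.2164/(2π·94.2) = 3.656×10^-4 m·K/W
  R'_polyurethane foam = ln(0.0753/0.0406)/(2πk) = 0.6177/(2π·0.0219) = 4.489 m·K/W
  R'_expanded polystyrene = ln(0.114/0.0753)/(2πk) = 0.4147/(2π·0.0370) = 1.784 m·K/W
ΣR = 3.656×10^-4 + 4.489 + 1.784 = 6.273 m·K/W
Q' = ΔT/ΣR = (277.02 K − 292.7 K)/6.273 = -2.500 W/m
From the inner boundary to the polyurethane foam/expanded polystyrene interface, ΣR_partial = 4.489 m·K/W.
T_interface = T_in − Q'·ΣR_partial = 277.02 K − (-2.500)(4.489) = 288.2 K

T = 288.2 K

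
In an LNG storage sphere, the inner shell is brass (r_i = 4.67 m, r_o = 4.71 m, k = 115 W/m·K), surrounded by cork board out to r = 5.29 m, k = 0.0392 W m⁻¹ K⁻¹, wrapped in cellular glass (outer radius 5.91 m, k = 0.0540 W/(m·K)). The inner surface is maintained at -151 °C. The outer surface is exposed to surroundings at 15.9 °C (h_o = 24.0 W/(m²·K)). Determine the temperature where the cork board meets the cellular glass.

Series thermal resistances, inner to outer:
  R_brass = (1/4.67 − 1/4.71)/(4πk) = 0.001819/(4π·115) = 1.258×10^-6 K/W
  R_cork board = (1/4.71 − 1/5.29)/(4πk) = 0.02328/(4π·0.0392) = 0.04726 K/W
  R_cellular glass = (1/5.29 − 1/5.91)/(4πk) = 0.01983/(4π·0.0540) = 0.02922 K/W
  R_conv,out = 1/(4πr²h) = 1/(4π·5.91²·24.0) = 9.493×10^-5 K/W
ΣR = 1.258×10^-6 + 0.04726 + 0.02922 + 9.493×10^-5 = 0.07658 K/W
Q = ΔT/ΣR = (-151 °C − 15.9 °C)/0.07658 = -2179 W
From the inner boundary to the cork board/cellular glass interface, ΣR_partial = 0.04726 K/W.
T_interface = T_in − Q·ΣR_partial = -151 °C − (-2179)(0.04726) = -48.0 °C

T = -48.0 °C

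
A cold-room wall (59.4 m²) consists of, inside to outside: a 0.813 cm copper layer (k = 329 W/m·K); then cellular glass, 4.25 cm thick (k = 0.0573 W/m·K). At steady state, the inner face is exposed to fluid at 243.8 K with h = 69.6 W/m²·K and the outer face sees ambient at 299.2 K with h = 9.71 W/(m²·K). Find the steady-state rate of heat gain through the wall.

Q = 3.83 kW

Treat each layer as a resistance in series:
  R_conv,in = 1/(hA) = 1/(69.6·59.4) = 2.419×10^-4 K/W
  R_copper = L/(kA) = 0.00813/(329·59.4) = 4.160×10^-7 K/W
  R_cellular glass = L/(kA) = 0.0425/(0.0573·59.4) = 0.01249 K/W
  R_conv,out = 1/(hA) = 1/(9.71·59.4) = 0.001734 K/W
ΣR = 2.419×10^-4 + 4.160×10^-7 + 0.01249 + 0.001734 = 0.01447 K/W
Q = ΔT/ΣR = (243.8 K − 299.2 K)/0.01447 = -3830 W
(Negative Q ⇒ heat flows inward; heat gain = 3830 W.)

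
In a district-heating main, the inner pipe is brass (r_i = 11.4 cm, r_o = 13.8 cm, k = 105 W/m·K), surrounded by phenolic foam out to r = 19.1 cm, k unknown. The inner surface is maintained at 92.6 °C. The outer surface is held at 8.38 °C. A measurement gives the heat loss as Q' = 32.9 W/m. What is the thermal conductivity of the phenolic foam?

ΣR = ΔT/Q' = |92.6 − 8.38|/32.9 = 2.560 m·K/W
Known resistances:
  R'_brass = ln(0.138/0.114)/(2πk) = 0.1911/(2π·105) = 2.896×10^-4 m·K/W
R_phenolic foam = ΣR − ΣR_known = 2.560 − 2.896×10^-4 = 2.560 m·K/W
ln(r₂/r₁)/(2πk) = 2.560 ⇒ k = 0.3250/(2π·2.560) = 0.0202 W/m·K

k = 0.0202 W/m·K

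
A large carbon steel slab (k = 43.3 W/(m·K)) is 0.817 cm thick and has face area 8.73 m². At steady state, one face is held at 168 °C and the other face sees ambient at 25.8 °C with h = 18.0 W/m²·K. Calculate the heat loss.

Q = 22.3 kW

Treat each layer as a resistance in series:
  R_carbon steel = L/(kA) = 0.00817/(43.3·8.73) = 2.161×10^-5 K/W
  R_conv,out = 1/(hA) = 1/(18.0·8.73) = 0.006364 K/W
ΣR = 2.161×10^-5 + 0.006364 = 0.006386 K/W
Q = ΔT/ΣR = (168 °C − 25.8 °C)/0.006386 = 22300 W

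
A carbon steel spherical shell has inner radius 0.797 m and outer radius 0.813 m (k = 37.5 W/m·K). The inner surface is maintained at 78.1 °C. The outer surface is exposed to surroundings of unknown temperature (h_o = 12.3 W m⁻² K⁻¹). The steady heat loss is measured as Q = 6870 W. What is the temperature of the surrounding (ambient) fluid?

T_out = 10.5 °C

Series resistances:
  R_carbon steel = (1/0.797 − 1/0.813)/(4πk) = 0.02469/(4π·37.5) = 5.240×10^-5 K/W
  R_conv,out = 1/(4πr²h) = 1/(4π·0.813²·12.3) = 0.009788 K/W
ΣR = 0.009841 K/W
ΔT = Q·ΣR = 6870 × 0.009841 = 67.61 K
Heat flows outward, so T_out = T_in − ΔT = 78.1 − 67.61 = 10.5 °C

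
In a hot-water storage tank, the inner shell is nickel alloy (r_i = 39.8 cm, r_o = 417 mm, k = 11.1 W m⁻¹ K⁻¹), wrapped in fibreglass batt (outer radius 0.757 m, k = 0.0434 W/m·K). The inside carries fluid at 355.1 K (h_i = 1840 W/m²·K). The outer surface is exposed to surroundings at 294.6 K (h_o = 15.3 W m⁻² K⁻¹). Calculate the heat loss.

Series thermal resistances, inner to outer:
  R_conv,in = 1/(4πr²h) = 1/(4π·0.398²·1840) = 2.730×10^-4 K/W
  R_nickel alloy = (1/0.398 − 1/0.417)/(4πk) = 0.1145/(4π·11.1) = 8.207×10^-4 K/W
  R_fibreglass batt = (1/0.417 − 1/0.757)/(4πk) = 1.077/(4π·0.0434) = 1.975 K/W
  R_conv,out = 1/(4πr²h) = 1/(4π·0.757²·15.3) = 0.009076 K/W
ΣR = 2.730×10^-4 + 8.207×10^-4 + 1.975 + 0.009076 = 1.985 K/W
Q = ΔT/ΣR = (355.1 K − 294.6 K)/1.985 = 30.5 W

Q = 30.5 W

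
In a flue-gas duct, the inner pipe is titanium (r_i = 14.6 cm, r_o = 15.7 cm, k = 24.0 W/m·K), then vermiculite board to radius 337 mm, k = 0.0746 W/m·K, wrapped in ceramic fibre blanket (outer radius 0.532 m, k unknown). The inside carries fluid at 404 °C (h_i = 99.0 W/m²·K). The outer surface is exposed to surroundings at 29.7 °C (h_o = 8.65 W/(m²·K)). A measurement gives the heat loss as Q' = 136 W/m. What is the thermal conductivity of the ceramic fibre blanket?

ΣR = ΔT/Q' = |404 − 29.7|/136 = 2.752 m·K/W
Known resistances:
  R'_conv,in = 1/(2πr h) = 1/(2π·0.146·99.0) = 0.01101 m·K/W
  R'_titanium = ln(0.157/0.146)/(2πk) = 0.07264/(2π·24.0) = 4.817×10^-4 m·K/W
  R'_vermiculite board = ln(0.337/0.157)/(2πk) = 0.7638/(2π·0.0746) = 1.630 m·K/W
  R'_conv,out = 1/(2πr h) = 1/(2π·0.532·8.65) = 0.03459 m·K/W
R_ceramic fibre blanket = ΣR − ΣR_known = 2.752 − 1.676 = 1.076 m·K/W
ln(r₂/r₁)/(2πk) = 1.076 ⇒ k = 0.4566/(2π·1.076) = 0.0675 W/m·K

k = 0.0675 W/m·K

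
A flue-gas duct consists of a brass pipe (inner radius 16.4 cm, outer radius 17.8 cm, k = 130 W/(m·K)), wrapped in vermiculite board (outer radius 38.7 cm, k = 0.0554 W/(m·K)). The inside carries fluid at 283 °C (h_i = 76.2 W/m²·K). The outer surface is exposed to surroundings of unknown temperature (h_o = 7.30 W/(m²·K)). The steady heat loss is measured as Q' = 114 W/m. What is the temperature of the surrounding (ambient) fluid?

T_out = 20.8 °C

Series resistances:
  R'_conv,in = 1/(2πr h) = 1/(2π·0.164·76.2) = 0.01274 m·K/W
  R'_brass = ln(0.178/0.164)/(2πk) = 0.08192/(2π·130) = 1.003×10^-4 m·K/W
  R'_vermiculite board = ln(0.387/0.178)/(2πk) = 0.7766/(2π·0.0554) = 2.231 m·K/W
  R'_conv,out = 1/(2πr h) = 1/(2π·0.387·7.30) = 0.05634 m·K/W
ΣR = 2.300 m·K/W
ΔT = Q'·ΣR = 114 × 2.300 = 262.2 K
Heat flows outward, so T_out = T_in − ΔT = 283 − 262.2 = 20.8 °C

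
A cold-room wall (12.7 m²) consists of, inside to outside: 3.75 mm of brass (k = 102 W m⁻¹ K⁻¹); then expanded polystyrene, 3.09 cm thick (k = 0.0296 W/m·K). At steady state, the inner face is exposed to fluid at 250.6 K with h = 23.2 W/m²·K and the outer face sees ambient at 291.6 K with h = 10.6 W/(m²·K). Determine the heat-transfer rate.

Q = 441 W

Treat each layer as a resistance in series:
  R_conv,in = 1/(hA) = 1/(23.2·12.7) = 0.003394 K/W
  R_brass = L/(kA) = 0.00375/(102·12.7) = 2.895×10^-6 K/W
  R_expanded polystyrene = L/(kA) = 0.0309/(0.0296·12.7) = 0.08220 K/W
  R_conv,out = 1/(hA) = 1/(10.6·12.7) = 0.007428 K/W
ΣR = 0.003394 + 2.895×10^-6 + 0.08220 + 0.007428 = 0.09302 K/W
Q = ΔT/ΣR = (250.6 K − 291.6 K)/0.09302 = -441 W
(Negative Q ⇒ heat flows inward; heat gain = 441 W.)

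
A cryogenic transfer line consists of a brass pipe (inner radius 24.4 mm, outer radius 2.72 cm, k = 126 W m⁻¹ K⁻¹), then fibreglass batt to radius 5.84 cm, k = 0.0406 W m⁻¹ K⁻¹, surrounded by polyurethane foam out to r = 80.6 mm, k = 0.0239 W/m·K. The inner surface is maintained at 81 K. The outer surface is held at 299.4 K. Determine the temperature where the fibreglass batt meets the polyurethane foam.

Resistance network (inner→outer):
  R'_brass = ln(0.0272/0.0244)/(2πk) = 0.1086/(2π·126) = 1.372×10^-4 m·K/W
  R'_fibreglass batt = ln(0.0584/0.0272)/(2πk) = 0.7641/(2π·0.0406) = 2.995 m·K/W
  R'_polyurethane foam = ln(0.0806/0.0584)/(2πk) = 0.3222/(2π·0.0239) = 2.145 m·K/W
ΣR = 1.372×10^-4 + 2.995 + 2.145 = 5.140 m·K/W
Q' = ΔT/ΣR = (81 K − 299.4 K)/5.140 = -42.49 W/m
From the inner boundary to the fibreglass batt/polyurethane foam interface, ΣR_partial = 2.995 m·K/W.
T_interface = T_in − Q'·ΣR_partial = 81 K − (-42.49)(2.995) = 208.3 K

T = 208.3 K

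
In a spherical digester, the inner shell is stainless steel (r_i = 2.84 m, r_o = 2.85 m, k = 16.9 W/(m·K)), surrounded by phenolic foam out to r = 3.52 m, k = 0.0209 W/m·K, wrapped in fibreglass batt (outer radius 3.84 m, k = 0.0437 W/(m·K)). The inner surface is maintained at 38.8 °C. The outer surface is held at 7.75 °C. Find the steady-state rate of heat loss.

Series thermal resistances, inner to outer:
  R_stainless steel = (1/2.84 − 1/2.85)/(4πk) = 0.001235/(4π·16.9) = 5.818×10^-6 K/W
  R_phenolic foam = (1/2.85 − 1/3.52)/(4πk) = 0.06679/(4π·0.0209) = 0.2543 K/W
  R_fibreglass batt = (1/3.52 − 1/3.84)/(4πk) = 0.02367/(4π·0.0437) = 0.04311 K/W
ΣR = 5.818×10^-6 + 0.2543 + 0.04311 = 0.2974 K/W
Q = ΔT/ΣR = (38.8 °C − 7.75 °C)/0.2974 = 104 W

Q = 104 W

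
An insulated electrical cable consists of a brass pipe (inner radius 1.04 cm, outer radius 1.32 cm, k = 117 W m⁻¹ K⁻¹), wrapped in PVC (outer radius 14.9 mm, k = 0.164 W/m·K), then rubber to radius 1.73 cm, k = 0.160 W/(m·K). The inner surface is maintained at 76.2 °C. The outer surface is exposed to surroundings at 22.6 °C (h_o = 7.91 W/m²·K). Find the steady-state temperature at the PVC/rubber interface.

Treat each layer as a resistance in series:
  R'_brass = ln(0.0132/0.0104)/(2πk) = 0.2384/(2π·117) = 3.243×10^-4 m·K/W
  R'_PVC = ln(0.0149/0.0132)/(2πk) = 0.1211/(2π·0.164) = 0.1176 m·K/W
  R'_rubber = ln(0.0173/0.0149)/(2πk) = 0.1493/(2π·0.160) = 0.1486 m·K/W
  R'_conv,out = 1/(2πr h) = 1/(2π·0.0173·7.91) = 1.163 m·K/W
ΣR = 3.243×10^-4 + 0.1176 + 0.1486 + 1.163 = 1.430 m·K/W
Q' = ΔT/ΣR = (76.2 °C − 22.6 °C)/1.430 = 37.48 W/m
From the inner boundary to the PVC/rubber interface, ΣR_partial = 0.1179 m·K/W.
T_interface = T_in − Q'·ΣR_partial = 76.2 °C − (37.48)(0.1179) = 71.8 °C

T = 71.8 °C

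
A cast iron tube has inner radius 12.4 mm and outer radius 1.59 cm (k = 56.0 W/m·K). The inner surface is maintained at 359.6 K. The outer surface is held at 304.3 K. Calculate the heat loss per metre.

Q' = 2πk·ΔT/ln(r₂/r₁) = 2π × 56.0 × 55.3 / ln(0.0159/0.0124) = 78300 W/m

Q' = 78300 W/m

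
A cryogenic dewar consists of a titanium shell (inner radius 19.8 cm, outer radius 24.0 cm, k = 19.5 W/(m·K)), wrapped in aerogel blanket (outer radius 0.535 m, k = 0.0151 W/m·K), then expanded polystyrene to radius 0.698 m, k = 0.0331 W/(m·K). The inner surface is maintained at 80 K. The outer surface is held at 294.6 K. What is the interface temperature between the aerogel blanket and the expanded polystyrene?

Resistance network (inner→outer):
  R_titanium = (1/0.198 − 1/0.240)/(4πk) = 0.8838/(4π·19.5) = 0.003607 K/W
  R_aerogel blanket = (1/0.240 − 1/0.535)/(4πk) = 2.298/(4π·0.0151) = 12.11 K/W
  R_expanded polystyrene = (1/0.535 − 1/0.698)/(4πk) = 0.4365/(4π·0.0331) = 1.049 K/W
ΣR = 0.003607 + 12.11 + 1.049 = 13.16 K/W
Q = ΔT/ΣR = (80 K − 294.6 K)/13.16 = -16.31 W
From the inner boundary to the aerogel blanket/expanded polystyrene interface, ΣR_partial = 12.11 K/W.
T_interface = T_in − Q·ΣR_partial = 80 K − (-16.31)(12.11) = 277.5 K

T = 277.5 K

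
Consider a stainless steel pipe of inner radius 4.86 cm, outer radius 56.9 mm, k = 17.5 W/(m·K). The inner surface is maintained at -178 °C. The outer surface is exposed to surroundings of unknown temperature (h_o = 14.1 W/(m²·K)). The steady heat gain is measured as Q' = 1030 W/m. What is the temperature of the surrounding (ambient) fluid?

Sum the resistances:
  R'_stainless steel = ln(0.0569/0.0486)/(2πk) = 0.1577/(2π·17.5) = 0.001434 m·K/W
  R'_conv,out = 1/(2πr h) = 1/(2π·0.0569·14.1) = 0.1984 m·K/W
ΣR = 0.1998 m·K/W
ΔT = Q'·ΣR = 1030 × 0.1998 = 205.8 K
Heat flows inward, so T_out = T_in + ΔT = -178 + 205.8 = 27.8 °C

T_out = 27.8 °C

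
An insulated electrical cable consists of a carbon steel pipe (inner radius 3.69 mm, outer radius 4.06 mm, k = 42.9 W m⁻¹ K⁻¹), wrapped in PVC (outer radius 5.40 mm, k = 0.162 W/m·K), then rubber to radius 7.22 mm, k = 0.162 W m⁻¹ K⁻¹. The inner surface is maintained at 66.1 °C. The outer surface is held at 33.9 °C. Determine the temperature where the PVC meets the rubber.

Series thermal resistances, inner to outer:
  R'_carbon steel = ln(0.00406/0.00369)/(2πk) = 0.09556/(2π·42.9) = 3.545×10^-4 m·K/W
  R'_PVC = ln(0.00540/0.00406)/(2πk) = 0.2852/(2π·0.162) = 0.2802 m·K/W
  R'_rubber = ln(0.00722/0.00540)/(2πk) = 0.2905/(2π·0.162) = 0.2854 m·K/W
ΣR = 3.545×10^-4 + 0.2802 + 0.2854 = 0.5660 m·K/W
Q' = ΔT/ΣR = (66.1 °C − 33.9 °C)/0.5660 = 56.89 W/m
From the inner boundary to the PVC/rubber interface, ΣR_partial = 0.2806 m·K/W.
T_interface = T_in − Q'·ΣR_partial = 66.1 °C − (56.89)(0.2806) = 50.1 °C

T = 50.1 °C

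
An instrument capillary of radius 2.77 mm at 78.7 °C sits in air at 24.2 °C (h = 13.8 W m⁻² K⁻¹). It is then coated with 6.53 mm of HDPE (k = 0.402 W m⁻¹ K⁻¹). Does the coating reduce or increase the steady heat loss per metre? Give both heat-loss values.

Critical radius for a cylinder: r_cr = k/h = 0.0291 m = 2.91 cm.
Outer radius after coating: r₂ = 0.00277 + 0.00653 = 0.00930 m.
Since r₁ < r_cr and r₂ ≤ r_cr, the coating moves toward the maximum at r_cr — heat loss rises.
Bare: R = 1/(2πr₁h) = 4.164 m·K/W; Q = 54.5/4.164 = 13.1 W/m.
Coated: R = R_cond + R_conv = 1.720 m·K/W; Q = 54.5/1.720 = 31.7 W/m.

increases: 13.1 → 31.7 W/m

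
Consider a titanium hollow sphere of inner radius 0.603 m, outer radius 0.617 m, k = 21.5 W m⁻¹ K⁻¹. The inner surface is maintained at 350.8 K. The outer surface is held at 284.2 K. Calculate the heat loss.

Q = 478 kW

Q = 4πk·ΔT/(1/r₁ − 1/r₂) = 4π × 21.5 × 66.6 / (1/0.603 − 1/0.617) = 4.78×10^5 W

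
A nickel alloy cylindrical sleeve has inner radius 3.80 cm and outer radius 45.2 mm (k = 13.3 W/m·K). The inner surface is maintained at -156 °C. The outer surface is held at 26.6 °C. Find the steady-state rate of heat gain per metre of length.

Q' = 2πk·ΔT/ln(r₂/r₁) = 2π × 13.3 × 182.6 / ln(0.0452/0.0380) = 87900 W/m

Q' = 87900 W/m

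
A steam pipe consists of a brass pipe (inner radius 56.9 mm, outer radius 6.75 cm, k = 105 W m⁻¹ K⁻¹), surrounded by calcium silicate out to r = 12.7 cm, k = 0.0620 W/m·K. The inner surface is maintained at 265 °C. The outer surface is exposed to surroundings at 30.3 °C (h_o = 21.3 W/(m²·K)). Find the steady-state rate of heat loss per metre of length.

Q' = 140 W/m

Series thermal resistances, inner to outer:
  R'_brass = ln(0.0675/0.0569)/(2πk) = 0.1708/(2π·105) = 2.589×10^-4 m·K/W
  R'_calcium silicate = ln(0.127/0.0675)/(2πk) = 0.6321/(2π·0.0620) = 1.623 m·K/W
  R'_conv,out = 1/(2πr h) = 1/(2π·0.127·21.3) = 0.05884 m·K/W
ΣR = 2.589×10^-4 + 1.623 + 0.05884 = 1.682 m·K/W
Q' = ΔT/ΣR = (265 °C − 30.3 °C)/1.682 = 140 W/m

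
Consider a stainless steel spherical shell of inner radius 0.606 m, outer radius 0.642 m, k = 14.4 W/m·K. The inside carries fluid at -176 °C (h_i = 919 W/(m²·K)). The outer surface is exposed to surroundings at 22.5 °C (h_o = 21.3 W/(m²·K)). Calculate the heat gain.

Q = 20.2 kW

Treat each layer as a resistance in series:
  R_conv,in = 1/(4πr²h) = 1/(4π·0.606²·919) = 2.358×10^-4 K/W
  R_stainless steel = (1/0.606 − 1/0.642)/(4πk) = 0.09253/(4π·14.4) = 5.114×10^-4 K/W
  R_conv,out = 1/(4πr²h) = 1/(4π·0.642²·21.3) = 0.009064 K/W
ΣR = 2.358×10^-4 + 5.114×10^-4 + 0.009064 = 0.009811 K/W
Q = ΔT/ΣR = (-176 °C − 22.5 °C)/0.009811 = -20200 W
(Negative Q ⇒ heat flows inward; heat gain = 20200 W.)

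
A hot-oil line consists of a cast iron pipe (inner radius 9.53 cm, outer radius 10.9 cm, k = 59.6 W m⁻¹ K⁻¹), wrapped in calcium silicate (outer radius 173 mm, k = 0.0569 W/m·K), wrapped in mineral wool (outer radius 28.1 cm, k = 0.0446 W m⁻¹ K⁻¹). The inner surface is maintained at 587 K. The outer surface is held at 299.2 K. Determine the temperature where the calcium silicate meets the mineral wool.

Resistance network (inner→outer):
  R'_cast iron = ln(0.109/0.0953)/(2πk) = 0.1343/(2π·59.6) = 3.587×10^-4 m·K/W
  R'_calcium silicate = ln(0.173/0.109)/(2πk) = 0.4619/(2π·0.0569) = 1.292 m·K/W
  R'_mineral wool = ln(0.281/0.173)/(2πk) = 0.4851/(2π·0.0446) = 1.731 m·K/W
ΣR = 3.587×10^-4 + 1.292 + 1.731 = 3.023 m·K/W
Q' = ΔT/ΣR = (587 K − 299.2 K)/3.023 = 95.20 W/m
From the inner boundary to the calcium silicate/mineral wool interface, ΣR_partial = 1.292 m·K/W.
T_interface = T_in − Q'·ΣR_partial = 587 K − (95.20)(1.292) = 464 K

T = 464 K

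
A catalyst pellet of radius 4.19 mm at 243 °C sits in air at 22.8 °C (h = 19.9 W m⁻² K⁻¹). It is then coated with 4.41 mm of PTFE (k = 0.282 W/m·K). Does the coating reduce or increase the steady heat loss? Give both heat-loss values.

increases: 0.967 → 2.49 W

Critical radius for a sphere: r_cr = 2k/h = 0.0283 m = 2.83 cm.
Outer radius after coating: r₂ = 0.00419 + 0.00441 = 0.00860 m.
Since r₁ < r_cr and r₂ ≤ r_cr, the coating moves toward the maximum at r_cr — heat loss rises.
Bare: R = 1/(4πr₁²h) = 227.8 K/W; Q = 220.2/227.8 = 0.967 W.
Coated: R = R_cond + R_conv = 88.60 K/W; Q = 220.2/88.60 = 2.49 W.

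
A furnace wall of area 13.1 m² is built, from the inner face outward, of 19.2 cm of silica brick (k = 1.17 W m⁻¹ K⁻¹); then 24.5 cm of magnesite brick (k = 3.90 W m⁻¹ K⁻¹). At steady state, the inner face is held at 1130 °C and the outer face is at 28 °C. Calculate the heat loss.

Q = 63.6 kW

Treat each layer as a resistance in series:
  R_silica brick = L/(kA) = 0.192/(1.17·13.1) = 0.01253 K/W
  R_magnesite brick = L/(kA) = 0.245/(3.90·13.1) = 0.004795 K/W
ΣR = 0.01253 + 0.004795 = 0.01733 K/W
Q = ΔT/ΣR = (1130 °C − 28 °C)/0.01733 = 63600 W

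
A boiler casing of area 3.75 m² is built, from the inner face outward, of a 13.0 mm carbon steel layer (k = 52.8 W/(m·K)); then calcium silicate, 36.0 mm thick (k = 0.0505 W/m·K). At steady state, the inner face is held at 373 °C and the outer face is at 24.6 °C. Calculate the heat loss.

Series thermal resistances, inner to outer:
  R_carbon steel = L/(kA) = 0.0130/(52.8·3.75) = 6.566×10^-5 K/W
  R_calcium silicate = L/(kA) = 0.0360/(0.0505·3.75) = 0.1901 K/W
ΣR = 6.566×10^-5 + 0.1901 = 0.1902 K/W
Q = ΔT/ΣR = (373 °C − 24.6 °C)/0.1902 = 1830 W

Q = 1830 W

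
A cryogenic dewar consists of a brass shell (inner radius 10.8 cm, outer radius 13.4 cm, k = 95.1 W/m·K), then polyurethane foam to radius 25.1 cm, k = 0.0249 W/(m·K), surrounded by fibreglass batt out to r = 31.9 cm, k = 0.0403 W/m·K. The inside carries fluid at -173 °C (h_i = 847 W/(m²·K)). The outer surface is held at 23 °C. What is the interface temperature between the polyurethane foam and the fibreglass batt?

T = -2.7 °C

Treat each layer as a resistance in series:
  R_conv,in = 1/(4πr²h) = 1/(4π·0.108²·847) = 0.008055 K/W
  R_brass = (1/0.108 − 1/0.134)/(4πk) = 1.797/(4π·95.1) = 0.001503 K/W
  R_polyurethane foam = (1/0.134 − 1/0.251)/(4πk) = 3.479/(4π·0.0249) = 11.12 K/W
  R_fibreglass batt = (1/0.251 − 1/0.319)/(4πk) = 0.8493/(4π·0.0403) = 1.677 K/W
ΣR = 0.008055 + 0.001503 + 11.12 + 1.677 = 12.81 K/W
Q = ΔT/ΣR = (-173 °C − 23 °C)/12.81 = -15.30 W
From the inner boundary to the polyurethane foam/fibreglass batt interface, ΣR_partial = 11.13 K/W.
T_interface = T_in − Q·ΣR_partial = -173 °C − (-15.30)(11.13) = -2.7 °C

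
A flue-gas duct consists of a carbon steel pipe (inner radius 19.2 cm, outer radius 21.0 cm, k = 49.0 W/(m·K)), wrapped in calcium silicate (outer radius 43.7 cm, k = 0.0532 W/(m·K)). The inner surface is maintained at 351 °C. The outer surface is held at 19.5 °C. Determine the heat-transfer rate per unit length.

Resistance network (inner→outer):
  R'_carbon steel = ln(0.210/0.192)/(2πk) = 0.08961/(2π·49.0) = 2.911×10^-4 m·K/W
  R'_calcium silicate = ln(0.437/0.210)/(2πk) = 0.7328/(2π·0.0532) = 2.192 m·K/W
ΣR = 2.911×10^-4 + 2.192 = 2.192 m·K/W
Q' = ΔT/ΣR = (351 °C − 19.5 °C)/2.192 = 151 W/m

Q' = 151 W/m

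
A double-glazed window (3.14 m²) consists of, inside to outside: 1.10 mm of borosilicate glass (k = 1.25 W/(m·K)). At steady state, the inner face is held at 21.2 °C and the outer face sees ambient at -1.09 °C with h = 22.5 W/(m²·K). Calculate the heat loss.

Resistance network (inner→outer):
  R_borosilicate glass = L/(kA) = 0.00110/(1.25·3.14) = 2.803×10^-4 K/W
  R_conv,out = 1/(hA) = 1/(22.5·3.14) = 0.01415 K/W
ΣR = 2.803×10^-4 + 0.01415 = 0.01443 K/W
Q = ΔT/ΣR = (21.2 °C − -1.09 °C)/0.01443 = 1540 W

Q = 1540 W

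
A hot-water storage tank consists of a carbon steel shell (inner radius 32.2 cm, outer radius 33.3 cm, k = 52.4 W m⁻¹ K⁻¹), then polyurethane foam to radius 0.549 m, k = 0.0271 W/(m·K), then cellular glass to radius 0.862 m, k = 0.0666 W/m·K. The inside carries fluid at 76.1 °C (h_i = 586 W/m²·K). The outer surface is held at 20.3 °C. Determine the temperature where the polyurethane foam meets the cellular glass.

Series thermal resistances, inner to outer:
  R_conv,in = 1/(4πr²h) = 1/(4π·0.322²·586) = 0.001310 K/W
  R_carbon steel = (1/0.322 − 1/0.333)/(4πk) = 0.1026/(4π·52.4) = 1.558×10^-4 K/W
  R_polyurethane foam = (1/0.333 − 1/0.549)/(4πk) = 1.182/(4π·0.0271) = 3.469 K/W
  R_cellular glass = (1/0.549 − 1/0.862)/(4πk) = 0.6614/(4π·0.0666) = 0.7903 K/W
ΣR = 0.001310 + 1.558×10^-4 + 3.469 + 0.7903 = 4.261 K/W
Q = ΔT/ΣR = (76.1 °C − 20.3 °C)/4.261 = 13.10 W
From the inner boundary to the polyurethane foam/cellular glass interface, ΣR_partial = 3.470 K/W.
T_interface = T_in − Q·ΣR_partial = 76.1 °C − (13.10)(3.470) = 30.6 °C

T = 30.6 °C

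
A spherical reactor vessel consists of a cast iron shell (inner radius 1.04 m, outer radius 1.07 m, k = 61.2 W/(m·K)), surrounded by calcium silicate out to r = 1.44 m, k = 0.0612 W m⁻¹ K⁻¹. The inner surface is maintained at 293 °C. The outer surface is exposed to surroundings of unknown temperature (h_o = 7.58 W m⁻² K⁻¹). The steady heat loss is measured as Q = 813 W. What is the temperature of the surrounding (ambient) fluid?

T_out = 35.0 °C

Sum the resistances:
  R_cast iron = (1/1.04 − 1/1.07)/(4πk) = 0.02696/(4π·61.2) = 3.505×10^-5 K/W
  R_calcium silicate = (1/1.07 − 1/1.44)/(4πk) = 0.2401/(4π·0.0612) = 0.3122 K/W
  R_conv,out = 1/(4πr²h) = 1/(4π·1.44²·7.58) = 0.005063 K/W
ΣR = 0.3173 K/W
ΔT = Q·ΣR = 813 × 0.3173 = 258.0 K
Heat flows outward, so T_out = T_in − ΔT = 293 − 258.0 = 35.0 °C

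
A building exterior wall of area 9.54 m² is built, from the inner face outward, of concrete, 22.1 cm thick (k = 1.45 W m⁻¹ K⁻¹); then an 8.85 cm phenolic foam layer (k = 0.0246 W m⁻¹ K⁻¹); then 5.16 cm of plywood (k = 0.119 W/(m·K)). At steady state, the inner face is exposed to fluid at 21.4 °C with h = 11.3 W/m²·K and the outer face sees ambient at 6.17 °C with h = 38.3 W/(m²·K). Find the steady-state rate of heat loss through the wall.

Q = 33.8 W

Treat each layer as a resistance in series:
  R_conv,in = 1/(hA) = 1/(11.3·9.54) = 0.009276 K/W
  R_concrete = L/(kA) = 0.221/(1.45·9.54) = 0.01598 K/W
  R_phenolic foam = L/(kA) = 0.0885/(0.0246·9.54) = 0.3771 K/W
  R_plywood = L/(kA) = 0.0516/(0.119·9.54) = 0.04545 K/W
  R_conv,out = 1/(hA) = 1/(38.3·9.54) = 0.002737 K/W
ΣR = 0.009276 + 0.01598 + 0.3771 + 0.04545 + 0.002737 = 0.4505 K/W
Q = ΔT/ΣR = (21.4 °C − 6.17 °C)/0.4505 = 33.8 W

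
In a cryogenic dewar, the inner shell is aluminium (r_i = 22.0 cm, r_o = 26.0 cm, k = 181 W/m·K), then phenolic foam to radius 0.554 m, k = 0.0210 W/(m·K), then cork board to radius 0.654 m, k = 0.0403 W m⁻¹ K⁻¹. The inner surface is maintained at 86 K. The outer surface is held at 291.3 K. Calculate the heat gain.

Treat each layer as a resistance in series:
  R_aluminium = (1/0.220 − 1/0.260)/(4πk) = 0.6993/(4π·181) = 3.075×10^-4 K/W
  R_phenolic foam = (1/0.260 − 1/0.554)/(4πk) = 2.041/(4π·0.0210) = 7.735 K/W
  R_cork board = (1/0.554 − 1/0.654)/(4πk) = 0.2760/(4π·0.0403) = 0.5450 K/W
ΣR = 3.075×10^-4 + 7.735 + 0.5450 = 8.280 K/W
Q = ΔT/ΣR = (86 K − 291.3 K)/8.280 = -24.8 W
(Negative Q ⇒ heat flows inward; heat gain = 24.8 W.)

Q = 24.8 W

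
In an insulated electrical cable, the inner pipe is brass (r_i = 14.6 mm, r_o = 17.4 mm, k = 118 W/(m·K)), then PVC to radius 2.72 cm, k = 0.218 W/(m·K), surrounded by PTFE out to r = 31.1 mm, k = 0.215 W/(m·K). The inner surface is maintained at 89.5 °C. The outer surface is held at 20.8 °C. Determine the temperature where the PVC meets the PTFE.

Resistance network (inner→outer):
  R'_brass = ln(0.0174/0.0146)/(2πk) = 0.1754/(2π·118) = 2.366×10^-4 m·K/W
  R'_PVC = ln(0.0272/0.0174)/(2πk) = 0.4467/(2π·0.218) = 0.3262 m·K/W
  R'_PTFE = ln(0.0311/0.0272)/(2πk) = 0.1340/(2π·0.215) = 0.09919 m·K/W
ΣR = 2.366×10^-4 + 0.3262 + 0.09919 = 0.4256 m·K/W
Q' = ΔT/ΣR = (89.5 °C − 20.8 °C)/0.4256 = 161.4 W/m
From the inner boundary to the PVC/PTFE interface, ΣR_partial = 0.3264 m·K/W.
T_interface = T_in − Q'·ΣR_partial = 89.5 °C − (161.4)(0.3264) = 36.8 °C

T = 36.8 °C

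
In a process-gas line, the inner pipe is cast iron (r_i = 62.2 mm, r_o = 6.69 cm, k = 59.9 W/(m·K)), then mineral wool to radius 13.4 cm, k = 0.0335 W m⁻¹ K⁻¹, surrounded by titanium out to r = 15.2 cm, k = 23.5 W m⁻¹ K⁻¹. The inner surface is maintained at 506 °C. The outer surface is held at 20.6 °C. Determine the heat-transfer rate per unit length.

Series thermal resistances, inner to outer:
  R'_cast iron = ln(0.0669/0.0622)/(2πk) = 0.07284/(2π·59.9) = 1.935×10^-4 m·K/W
  R'_mineral wool = ln(0.134/0.0669)/(2πk) = 0.6946/(2π·0.0335) = 3.300 m·K/W
  R'_titanium = ln(0.152/0.134)/(2πk) = 0.1260/(2π·23.5) = 8.536×10^-4 m·K/W
ΣR = 1.935×10^-4 + 3.300 + 8.536×10^-4 = 3.301 m·K/W
Q' = ΔT/ΣR = (506 °C − 20.6 °C)/3.301 = 147 W/m

Q' = 147 W/m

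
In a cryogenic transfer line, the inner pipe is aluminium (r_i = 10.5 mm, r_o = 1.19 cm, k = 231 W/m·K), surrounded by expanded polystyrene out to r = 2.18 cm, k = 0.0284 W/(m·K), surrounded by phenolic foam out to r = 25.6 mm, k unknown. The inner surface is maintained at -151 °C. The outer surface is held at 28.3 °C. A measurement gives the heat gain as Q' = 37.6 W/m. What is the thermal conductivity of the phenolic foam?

ΣR = ΔT/Q' = |-151 − 28.3|/37.6 = 4.769 m·K/W
Known resistances:
  R'_aluminium = ln(0.0119/0.0105)/(2πk) = 0.1252/(2π·231) = 8.624×10^-5 m·K/W
  R'_expanded polystyrene = ln(0.0218/0.0119)/(2πk) = 0.6054/(2π·0.0284) = 3.393 m·K/W
R_phenolic foam = ΣR − ΣR_known = 4.769 − 3.393 = 1.376 m·K/W
ln(r₂/r₁)/(2πk) = 1.376 ⇒ k = 0.1607/(2π·1.376) = 0.0186 W/m·K

k = 0.0186 W/m·K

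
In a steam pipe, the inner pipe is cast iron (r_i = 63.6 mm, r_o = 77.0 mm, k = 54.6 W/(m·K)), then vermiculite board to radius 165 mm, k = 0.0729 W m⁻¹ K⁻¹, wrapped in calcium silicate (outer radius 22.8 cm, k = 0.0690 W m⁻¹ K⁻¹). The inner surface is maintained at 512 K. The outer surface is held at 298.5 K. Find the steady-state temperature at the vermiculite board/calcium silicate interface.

Series thermal resistances, inner to outer:
  R'_cast iron = ln(0.0770/0.0636)/(2πk) = 0.1912/(2π·54.6) = 5.573×10^-4 m·K/W
  R'_vermiculite board = ln(0.165/0.0770)/(2πk) = 0.7621/(2π·0.0729) = 1.664 m·K/W
  R'_calcium silicate = ln(0.228/0.165)/(2πk) = 0.3234/(2π·0.0690) = 0.7460 m·K/W
ΣR = 5.573×10^-4 + 1.664 + 0.7460 = 2.411 m·K/W
Q' = ΔT/ΣR = (512 K − 298.5 K)/2.411 = 88.55 W/m
From the inner boundary to the vermiculite board/calcium silicate interface, ΣR_partial = 1.665 m·K/W.
T_interface = T_in − Q'·ΣR_partial = 512 K − (88.55)(1.665) = 364.6 K

T = 364.6 K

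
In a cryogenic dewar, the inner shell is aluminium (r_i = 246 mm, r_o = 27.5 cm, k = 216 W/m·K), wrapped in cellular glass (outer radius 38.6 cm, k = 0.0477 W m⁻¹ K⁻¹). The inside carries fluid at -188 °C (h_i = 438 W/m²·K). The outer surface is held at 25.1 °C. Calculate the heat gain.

Series thermal resistances, inner to outer:
  R_conv,in = 1/(4πr²h) = 1/(4π·0.246²·438) = 0.003002 K/W
  R_aluminium = (1/0.246 − 1/0.275)/(4πk) = 0.4287/(4π·216) = 1.579×10^-4 K/W
  R_cellular glass = (1/0.275 − 1/0.386)/(4πk) = 1.046/(4π·0.0477) = 1.745 K/W
ΣR = 0.003002 + 1.579×10^-4 + 1.745 = 1.748 K/W
Q = ΔT/ΣR = (-188 °C − 25.1 °C)/1.748 = -122 W
(Negative Q ⇒ heat flows inward; heat gain = 122 W.)

Q = 122 W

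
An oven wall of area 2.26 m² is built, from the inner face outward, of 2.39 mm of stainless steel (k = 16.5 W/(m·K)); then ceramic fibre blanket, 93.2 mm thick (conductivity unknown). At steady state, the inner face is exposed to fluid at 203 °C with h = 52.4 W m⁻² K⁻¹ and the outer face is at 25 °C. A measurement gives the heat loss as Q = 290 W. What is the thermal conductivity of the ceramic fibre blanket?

ΣR = ΔT/Q = |203 − 25|/290 = 0.6138 K/W
Known resistances:
  R_conv,in = 1/(hA) = 1/(52.4·2.26) = 0.008444 K/W
  R_stainless steel = L/(kA) = 0.00239/(16.5·2.26) = 6.409×10^-5 K/W
R_ceramic fibre blanket = ΣR − ΣR_known = 0.6138 − 0.008508 = 0.6053 K/W
L/(kA) = 0.6053 ⇒ k = 0.0932/(0.6053·2.26) = 0.0681 W/m·K

k = 0.0681 W/m·K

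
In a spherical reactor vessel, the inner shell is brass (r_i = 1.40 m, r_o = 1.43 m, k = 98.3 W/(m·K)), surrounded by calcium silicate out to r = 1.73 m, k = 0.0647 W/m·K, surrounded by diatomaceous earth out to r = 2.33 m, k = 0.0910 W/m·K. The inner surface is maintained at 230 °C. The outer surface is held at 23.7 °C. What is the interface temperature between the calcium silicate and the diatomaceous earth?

T = 120 °C

Resistance network (inner→outer):
  R_brass = (1/1.40 − 1/1.43)/(4πk) = 0.01499/(4π·98.3) = 1.213×10^-5 K/W
  R_calcium silicate = (1/1.43 − 1/1.73)/(4πk) = 0.1213/(4π·0.0647) = 0.1492 K/W
  R_diatomaceous earth = (1/1.73 − 1/2.33)/(4πk) = 0.1489/(4π·0.0910) = 0.1302 K/W
ΣR = 1.213×10^-5 + 0.1492 + 0.1302 = 0.2794 K/W
Q = ΔT/ΣR = (230 °C − 23.7 °C)/0.2794 = 738.4 W
From the inner boundary to the calcium silicate/diatomaceous earth interface, ΣR_partial = 0.1492 K/W.
T_interface = T_in − Q·ΣR_partial = 230 °C − (738.4)(0.1492) = 120 °C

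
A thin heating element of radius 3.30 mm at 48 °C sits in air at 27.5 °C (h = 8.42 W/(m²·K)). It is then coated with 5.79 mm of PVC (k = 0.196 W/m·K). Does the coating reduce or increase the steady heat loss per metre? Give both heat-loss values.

Critical radius for a cylinder: r_cr = k/h = 0.0233 m = 2.33 cm.
Outer radius after coating: r₂ = 0.00330 + 0.00579 = 0.00909 m.
Since r₁ < r_cr and r₂ ≤ r_cr, the coating moves toward the maximum at r_cr — heat loss rises.
Bare: R = 1/(2πr₁h) = 5.728 m·K/W; Q = 20.5/5.728 = 3.58 W/m.
Coated: R = R_cond + R_conv = 2.902 m·K/W; Q = 20.5/2.902 = 7.06 W/m.

increases: 3.58 → 7.06 W/m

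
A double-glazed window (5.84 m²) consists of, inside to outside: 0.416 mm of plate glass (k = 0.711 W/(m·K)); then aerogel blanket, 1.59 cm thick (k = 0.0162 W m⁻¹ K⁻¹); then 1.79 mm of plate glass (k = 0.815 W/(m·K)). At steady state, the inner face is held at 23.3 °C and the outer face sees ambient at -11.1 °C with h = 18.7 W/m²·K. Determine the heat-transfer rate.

Q = 194 W

Series thermal resistances, inner to outer:
  R_plate glass = L/(kA) = 4.16×10^-4/(0.711·5.84) = 1.002×10^-4 K/W
  R_aerogel blanket = L/(kA) = 0.0159/(0.0162·5.84) = 0.1681 K/W
  R_plate glass = L/(kA) = 0.00179/(0.815·5.84) = 3.761×10^-4 K/W
  R_conv,out = 1/(hA) = 1/(18.7·5.84) = 0.009157 K/W
ΣR = 1.002×10^-4 + 0.1681 + 3.761×10^-4 + 0.009157 = 0.1777 K/W
Q = ΔT/ΣR = (23.3 °C − -11.1 °C)/0.1777 = 194 W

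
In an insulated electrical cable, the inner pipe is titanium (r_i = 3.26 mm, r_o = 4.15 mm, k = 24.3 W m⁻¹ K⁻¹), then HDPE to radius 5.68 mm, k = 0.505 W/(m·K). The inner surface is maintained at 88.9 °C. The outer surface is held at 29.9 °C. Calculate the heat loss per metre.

Resistance network (inner→outer):
  R'_titanium = ln(0.00415/0.00326)/(2πk) = 0.2414/(2π·24.3) = 0.001581 m·K/W
  R'_HDPE = ln(0.00568/0.00415)/(2πk) = 0.3138/(2π·0.505) = 0.09891 m·K/W
ΣR = 0.001581 + 0.09891 = 0.1005 m·K/W
Q' = ΔT/ΣR = (88.9 °C − 29.9 °C)/0.1005 = 587 W/m

Q' = 587 W/m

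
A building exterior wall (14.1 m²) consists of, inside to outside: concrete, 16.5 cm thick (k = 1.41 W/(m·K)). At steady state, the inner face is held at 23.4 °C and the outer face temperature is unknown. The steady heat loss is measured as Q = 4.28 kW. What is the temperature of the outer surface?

Series resistances:
  R_concrete = L/(kA) = 0.165/(1.41·14.1) = 0.008299 K/W
ΣR = 0.008299 K/W
ΔT = Q·ΣR = 4280 × 0.008299 = 35.52 K
Heat flows outward, so T_out = T_in − ΔT = 23.4 − 35.52 = -12.1 °C

T_out = -12.1 °C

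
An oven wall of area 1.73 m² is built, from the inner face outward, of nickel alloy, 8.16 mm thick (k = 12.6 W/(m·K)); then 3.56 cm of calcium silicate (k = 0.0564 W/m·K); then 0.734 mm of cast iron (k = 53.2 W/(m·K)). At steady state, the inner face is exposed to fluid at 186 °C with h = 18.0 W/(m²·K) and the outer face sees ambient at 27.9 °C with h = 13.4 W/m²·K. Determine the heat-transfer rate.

Q = 359 W

Treat each layer as a resistance in series:
  R_conv,in = 1/(hA) = 1/(18.0·1.73) = 0.03211 K/W
  R_nickel alloy = L/(kA) = 0.00816/(12.6·1.73) = 3.743×10^-4 K/W
  R_calcium silicate = L/(kA) = 0.0356/(0.0564·1.73) = 0.3649 K/W
  R_cast iron = L/(kA) = 7.34×10^-4/(53.2·1.73) = 7.975×10^-6 K/W
  R_conv,out = 1/(hA) = 1/(13.4·1.73) = 0.04314 K/W
ΣR = 0.03211 + 3.743×10^-4 + 0.3649 + 7.975×10^-6 + 0.04314 = 0.4405 K/W
Q = ΔT/ΣR = (186 °C − 27.9 °C)/0.4405 = 359 W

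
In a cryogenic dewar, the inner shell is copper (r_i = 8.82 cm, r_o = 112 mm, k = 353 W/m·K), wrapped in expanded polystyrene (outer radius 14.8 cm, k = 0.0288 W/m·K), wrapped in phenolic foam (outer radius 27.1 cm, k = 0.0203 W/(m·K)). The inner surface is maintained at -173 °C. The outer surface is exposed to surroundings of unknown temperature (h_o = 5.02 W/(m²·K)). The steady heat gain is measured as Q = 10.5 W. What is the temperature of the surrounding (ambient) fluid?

Sum the resistances:
  R_copper = (1/0.0882 − 1/0.112)/(4πk) = 2.409/(4π·353) = 5.431×10^-4 K/W
  R_expanded polystyrene = (1/0.112 − 1/0.148)/(4πk) = 2.172/(4π·0.0288) = 6.001 K/W
  R_phenolic foam = (1/0.148 − 1/0.271)/(4πk) = 3.067/(4π·0.0203) = 12.02 K/W
  R_conv,out = 1/(4πr²h) = 1/(4π·0.271²·5.02) = 0.2158 K/W
ΣR = 18.24 K/W
ΔT = Q·ΣR = 10.5 × 18.24 = 191.5 K
Heat flows inward, so T_out = T_in + ΔT = -173 + 191.5 = 18.5 °C

T_out = 18.5 °C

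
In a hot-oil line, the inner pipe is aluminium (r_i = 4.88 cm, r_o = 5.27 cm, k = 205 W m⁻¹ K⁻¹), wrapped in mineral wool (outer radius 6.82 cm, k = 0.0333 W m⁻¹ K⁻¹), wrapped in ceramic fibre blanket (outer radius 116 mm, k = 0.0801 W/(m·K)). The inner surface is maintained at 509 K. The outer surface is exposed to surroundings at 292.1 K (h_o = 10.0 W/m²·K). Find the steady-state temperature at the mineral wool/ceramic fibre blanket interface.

Treat each layer as a resistance in series:
  R'_aluminium = ln(0.0527/0.0488)/(2πk) = 0.07689/(2π·205) = 5.969×10^-5 m·K/W
  R'_mineral wool = ln(0.0682/0.0527)/(2πk) = 0.2578/(2π·0.0333) = 1.232 m·K/W
  R'_ceramic fibre blanket = ln(0.116/0.0682)/(2πk) = 0.5311/(2π·0.0801) = 1.055 m·K/W
  R'_conv,out = 1/(2πr h) = 1/(2π·0.116·10.0) = 0.1372 m·K/W
ΣR = 5.969×10^-5 + 1.232 + 1.055 + 0.1372 = 2.424 m·K/W
Q' = ΔT/ΣR = (509 K − 292.1 K)/2.424 = 89.48 W/m
From the inner boundary to the mineral wool/ceramic fibre blanket interface, ΣR_partial = 1.232 m·K/W.
T_interface = T_in − Q'·ΣR_partial = 509 K − (89.48)(1.232) = 399 K

T = 399 K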